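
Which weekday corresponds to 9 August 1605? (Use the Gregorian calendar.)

Tuesday

Doomsday rule: the anchor day for the 1600s is Tuesday. For year 05: 5÷12 = 0 r 5, and 5÷4 = 1, so 0+5+1 = 6.
Tuesday + 6 ≡ Monday — that's 1605's doomsday.
In August the doomsday date is Aug 8.
Aug 9 is 1 day after Aug 8; 1 mod 7 = 1, so Monday + 1 = Tuesday.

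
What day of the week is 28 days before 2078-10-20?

Thursday

First find the weekday of Oct 20, 2078. Doomsday rule: the anchor day for the 2000s is Tuesday. For year 78: 78÷12 = 6 r 6, and 6÷4 = 1, so 6+6+1 = 13.
Tuesday + 13 ≡ Monday — that's 2078's doomsday.
In October the doomsday date is Oct 10.
Oct 20 is 10 days after Oct 10; 10 mod 7 = 3, so Monday + 3 = Thursday.
28 mod 7 = 0, so 28 days before a Thursday is Thursday − 0 = Thursday.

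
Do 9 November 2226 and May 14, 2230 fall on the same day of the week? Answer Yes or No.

No

From Nov 9, 2226 to May 14, 2230 is 1282 days.
1282 mod 7 = 1, so they are different weekdays.
(Nov 9, 2226 is a Thursday; May 14, 2230 is a Friday.)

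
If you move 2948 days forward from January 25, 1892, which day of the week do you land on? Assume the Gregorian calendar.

First find the weekday of Jan 25, 1892. Doomsday rule: the anchor day for the 1800s is Friday. For year 92: 92÷12 = 7 r 8, and 8÷4 = 2, so 7+8+2 = 17.
Friday + 17 ≡ Monday — that's 1892's doomsday.
In January the doomsday date is Jan 4 (1892 is a leap year (divisible by 4)).
Jan 25 is 21 days after Jan 4; 21 mod 7 = 0, so Monday + 0 = Monday.
2948 mod 7 = 1, so 2948 days after a Monday is Monday + 1 = Tuesday.

Tuesday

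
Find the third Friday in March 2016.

March 18, 2016

March 1, 2016 is a Tuesday.
The first Friday is therefore March 4 (3 days later).
The third Friday is 4 + 2×7 = March 18.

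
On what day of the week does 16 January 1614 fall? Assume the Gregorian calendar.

Thursday

Doomsday rule: the anchor day for the 1600s is Tuesday. For year 14: 14÷12 = 1 r 2, and 2÷4 = 0, so 1+2+0 = 3.
Tuesday + 3 ≡ Friday — that's 1614's doomsday.
In January the doomsday date is Jan 3 (1614 is not a leap year).
Jan 16 is 13 days after Jan 3; 13 mod 7 = 6, so Friday + 6 = Thursday.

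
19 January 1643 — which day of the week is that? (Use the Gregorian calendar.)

Doomsday rule: the anchor day for the 1600s is Tuesday. For year 43: 43÷12 = 3 r 7, and 7÷4 = 1, so 3+7+1 = 11.
Tuesday + 11 ≡ Saturday — that's 1643's doomsday.
In January the doomsday date is Jan 3 (1643 is not a leap year).
Jan 19 is 16 days after Jan 3; 16 mod 7 = 2, so Saturday + 2 = Monday.

Monday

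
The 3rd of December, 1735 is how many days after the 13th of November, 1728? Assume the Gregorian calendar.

2576

Nov 13, 1728 → Nov 13, 1729: 365 days.
Nov 13, 1729 → Nov 13, 1730: 365 days.
Nov 13, 1730 → Nov 13, 1731: 365 days.
Nov 13, 1731 → Nov 13, 1732: 366 days (Feb 29, 1732 is in that span).
Nov 13, 1732 → Nov 13, 1733: 365 days.
Nov 13, 1733 → Nov 13, 1734: 365 days.
Nov 13, 1734 → Dec 13, 1734: 30 days (November has 30).
Dec 13, 1734 → Jan 13, 1735: 31 days (December has 31).
Jan 13, 1735 → Feb 13, 1735: 31 days (January has 31).
Feb 13, 1735 → Mar 13, 1735: 28 days (February has 28).
Mar 13, 1735 → Apr 13, 1735: 31 days (March has 31).
Apr 13, 1735 → May 13, 1735: 30 days (April has 30).
May 13, 1735 → Jun 13, 1735: 31 days (May has 31).
Jun 13, 1735 → Jul 13, 1735: 30 days (June has 30).
Jul 13, 1735 → Aug 13, 1735: 31 days (July has 31).
Aug 13, 1735 → Sep 13, 1735: 31 days (August has 31).
Sep 13, 1735 → Oct 13, 1735: 30 days (September has 30).
Oct 13, 1735 → Nov 13, 1735: 31 days (October has 31).
Nov 13, 1735 → Dec 3, 1735: 20 days.
Total: 2576 days.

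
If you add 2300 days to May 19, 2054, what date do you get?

September 4, 2060

+365 (one year) → May 19, 2055 (1935 left).
+366 (one year; includes Feb 29, 2056) → May 19, 2056 (1569 left).
+365 (one year) → May 19, 2057 (1204 left).
+365 (one year) → May 19, 2058 (839 left).
+365 (one year) → May 19, 2059 (474 left).
+366 (one year; includes Feb 29, 2060) → May 19, 2060 (108 left).
May has 31 days: +13 → Jun 1, 2060 (95 left).
Jun has 30 days: +30 → Jul 1, 2060 (65 left).
Jul has 31 days: +31 → Aug 1, 2060 (34 left).
Aug has 31 days: +31 → Sep 1, 2060 (3 left).
+3 → Sep 4, 2060.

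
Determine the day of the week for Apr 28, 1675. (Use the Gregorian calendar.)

Sunday

Doomsday rule: the anchor day for the 1600s is Tuesday. For year 75: 75÷12 = 6 r 3, and 3÷4 = 0, so 6+3+0 = 9.
Tuesday + 9 ≡ Thursday — that's 1675's doomsday.
In April the doomsday date is Apr 4.
Apr 28 is 24 days after Apr 4; 24 mod 7 = 3, so Thursday + 3 = Sunday.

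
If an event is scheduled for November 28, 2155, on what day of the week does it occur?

Friday

January 1, 2155 is a Wednesday.
Jan 1, 2155 → Feb 1, 2155: 31 days (January has 31).
Feb 1, 2155 → Mar 1, 2155: 28 days (February has 28).
Mar 1, 2155 → Apr 1, 2155: 31 days (March has 31).
Apr 1, 2155 → May 1, 2155: 30 days (April has 30).
May 1, 2155 → Jun 1, 2155: 31 days (May has 31).
Jun 1, 2155 → Jul 1, 2155: 30 days (June has 30).
Jul 1, 2155 → Aug 1, 2155: 31 days (July has 31).
Aug 1, 2155 → Sep 1, 2155: 31 days (August has 31).
Sep 1, 2155 → Oct 1, 2155: 30 days (September has 30).
Oct 1, 2155 → Nov 1, 2155: 31 days (October has 31).
Nov 1, 2155 → Nov 28, 2155: 27 days.
Total: 331 days.
331 mod 7 = 2, so Wednesday + 2 = Friday.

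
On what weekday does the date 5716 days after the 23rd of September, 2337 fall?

First find the weekday of Sep 23, 2337. Doomsday rule: the anchor day for the 2300s is Wednesday. For year 37: 37÷12 = 3 r 1, and 1÷4 = 0, so 3+1+0 = 4.
Wednesday + 4 ≡ Sunday — that's 2337's doomsday.
In September the doomsday date is Sep 5.
Sep 23 is 18 days after Sep 5; 18 mod 7 = 4, so Sunday + 4 = Thursday.
5716 mod 7 = 4, so 5716 days after a Thursday is Thursday + 4 = Monday.

Monday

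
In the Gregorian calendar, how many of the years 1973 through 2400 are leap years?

Multiples of 4 in [1973,2400]: 107.
Of those, multiples of 100: 5 (not leap unless ÷400).
Multiples of 400: 2.
Leap years = 107 − 5 + 2 = 104.

104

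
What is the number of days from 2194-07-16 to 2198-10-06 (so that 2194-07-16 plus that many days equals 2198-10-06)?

1543

Jul 16, 2194 → Jul 16, 2195: 365 days.
Jul 16, 2195 → Jul 16, 2196: 366 days (Feb 29, 2196 is in that span).
Jul 16, 2196 → Jul 16, 2197: 365 days.
Jul 16, 2197 → Jul 16, 2198: 365 days.
Jul 16, 2198 → Aug 16, 2198: 31 days (July has 31).
Aug 16, 2198 → Sep 16, 2198: 31 days (August has 31).
Sep 16, 2198 → Oct 6, 2198: 20 days.
Total: 1543 days.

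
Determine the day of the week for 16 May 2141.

Tuesday

Doomsday rule: the anchor day for the 2100s is Sunday. For year 41: 41÷12 = 3 r 5, and 5÷4 = 1, so 3+5+1 = 9.
Sunday + 9 ≡ Tuesday — that's 2141's doomsday.
In May the doomsday date is May 9.
May 16 is 7 days after May 9; 7 mod 7 = 0, so Tuesday + 0 = Tuesday.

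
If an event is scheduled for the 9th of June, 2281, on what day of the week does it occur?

Doomsday rule: the anchor day for the 2200s is Friday. For year 81: 81÷12 = 6 r 9, and 9÷4 = 2, so 6+9+2 = 17.
Friday + 17 ≡ Monday — that's 2281's doomsday.
In June the doomsday date is Jun 6.
Jun 9 is 3 days after Jun 6; 3 mod 7 = 3, so Monday + 3 = Thursday.

Thursday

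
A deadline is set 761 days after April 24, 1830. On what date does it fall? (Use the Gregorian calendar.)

May 24, 1832

+365 (one year) → Apr 24, 1831 (396 left).
Apr has 30 days: +7 → May 1, 1831 (389 left).
May has 31 days: +31 → Jun 1, 1831 (358 left).
Jun has 30 days: +30 → Jul 1, 1831 (328 left).
Jul has 31 days: +31 → Aug 1, 1831 (297 left).
Aug has 31 days: +31 → Sep 1, 1831 (266 left).
Sep has 30 days: +30 → Oct 1, 1831 (236 left).
Oct has 31 days: +31 → Nov 1, 1831 (205 left).
Nov has 30 days: +30 → Dec 1, 1831 (175 left).
Dec has 31 days: +31 → Jan 1, 1832 (144 left).
Jan has 31 days: +31 → Feb 1, 1832 (113 left).
Feb has 29 days: +29 → Mar 1, 1832 (84 left).
Mar has 31 days: +31 → Apr 1, 1832 (53 left).
Apr has 30 days: +30 → May 1, 1832 (23 left).
+23 → May 24, 1832.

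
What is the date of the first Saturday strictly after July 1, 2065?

Jul 1, 2065 is a Wednesday.
From Wednesday to the next Saturday is 3 days.
Jul 1, 2065 + 3 = Jul 4, 2065.

July 4, 2065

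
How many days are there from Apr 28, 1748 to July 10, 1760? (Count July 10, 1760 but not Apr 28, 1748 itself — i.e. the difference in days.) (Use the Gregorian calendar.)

Apr 28, 1748 → Apr 28, 1749: 365 days.
Apr 28, 1749 → Apr 28, 1750: 365 days.
Apr 28, 1750 → Apr 28, 1751: 365 days.
Apr 28, 1751 → Apr 28, 1752: 366 days (Feb 29, 1752 is in that span).
Apr 28, 1752 → Apr 28, 1753: 365 days.
Apr 28, 1753 → Apr 28, 1754: 365 days.
Apr 28, 1754 → Apr 28, 1755: 365 days.
Apr 28, 1755 → Apr 28, 1756: 366 days (Feb 29, 1756 is in that span).
Apr 28, 1756 → Apr 28, 1757: 365 days.
Apr 28, 1757 → Apr 28, 1758: 365 days.
Apr 28, 1758 → Apr 28, 1759: 365 days.
Apr 28, 1759 → Apr 28, 1760: 366 days (Feb 29, 1760 is in that span).
Apr 28, 1760 → May 28, 1760: 30 days (April has 30).
May 28, 1760 → Jun 28, 1760: 31 days (May has 31).
Jun 28, 1760 → Jul 10, 1760: 12 days.
Total: 4456 days.

4456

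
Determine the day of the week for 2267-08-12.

Doomsday rule: the anchor day for the 2200s is Friday. For year 67: 67÷12 = 5 r 7, and 7÷4 = 1, so 5+7+1 = 13.
Friday + 13 ≡ Thursday — that's 2267's doomsday.
In August the doomsday date is Aug 8.
Aug 12 is 4 days after Aug 8; 4 mod 7 = 4, so Thursday + 4 = Monday.

Monday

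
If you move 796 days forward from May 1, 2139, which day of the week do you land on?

First find the weekday of May 1, 2139. Doomsday rule: the anchor day for the 2100s is Sunday. For year 39: 39÷12 = 3 r 3, and 3÷4 = 0, so 3+3+0 = 6.
Sunday + 6 ≡ Saturday — that's 2139's doomsday.
In May the doomsday date is May 9.
May 1 is 8 days before May 9; 8 mod 7 = 1, so Saturday − 1 = Friday.
796 mod 7 = 5, so 796 days after a Friday is Friday + 5 = Wednesday.

Wednesday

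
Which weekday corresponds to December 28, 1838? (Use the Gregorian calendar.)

Friday

Doomsday rule: the anchor day for the 1800s is Friday. For year 38: 38÷12 = 3 r 2, and 2÷4 = 0, so 3+2+0 = 5.
Friday + 5 ≡ Wednesday — that's 1838's doomsday.
In December the doomsday date is Dec 12.
Dec 28 is 16 days after Dec 12; 16 mod 7 = 2, so Wednesday + 2 = Friday.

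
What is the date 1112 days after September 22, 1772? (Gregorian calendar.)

October 9, 1775

+365 (one year) → Sep 22, 1773 (747 left).
+365 (one year) → Sep 22, 1774 (382 left).
Sep has 30 days: +9 → Oct 1, 1774 (373 left).
Oct has 31 days: +31 → Nov 1, 1774 (342 left).
Nov has 30 days: +30 → Dec 1, 1774 (312 left).
Dec has 31 days: +31 → Jan 1, 1775 (281 left).
Jan has 31 days: +31 → Feb 1, 1775 (250 left).
Feb has 28 days: +28 → Mar 1, 1775 (222 left).
Mar has 31 days: +31 → Apr 1, 1775 (191 left).
Apr has 30 days: +30 → May 1, 1775 (161 left).
May has 31 days: +31 → Jun 1, 1775 (130 left).
Jun has 30 days: +30 → Jul 1, 1775 (100 left).
Jul has 31 days: +31 → Aug 1, 1775 (69 left).
Aug has 31 days: +31 → Sep 1, 1775 (38 left).
Sep has 30 days: +30 → Oct 1, 1775 (8 left).
+8 → Oct 9, 1775.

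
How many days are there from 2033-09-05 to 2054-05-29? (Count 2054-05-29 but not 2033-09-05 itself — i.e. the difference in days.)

Sep 5, 2033 → Sep 5, 2034: 365 days.
Sep 5, 2034 → Sep 5, 2035: 365 days.
Sep 5, 2035 → Sep 5, 2036: 366 days (Feb 29, 2036 is in that span).
Sep 5, 2036 → Sep 5, 2037: 365 days.
Sep 5, 2037 → Sep 5, 2038: 365 days.
Sep 5, 2038 → Sep 5, 2039: 365 days.
Sep 5, 2039 → Sep 5, 2040: 366 days (Feb 29, 2040 is in that span).
Sep 5, 2040 → Sep 5, 2041: 365 days.
Sep 5, 2041 → Sep 5, 2042: 365 days.
Sep 5, 2042 → Sep 5, 2043: 365 days.
Sep 5, 2043 → Sep 5, 2044: 366 days (Feb 29, 2044 is in that span).
Sep 5, 2044 → Sep 5, 2045: 365 days.
Sep 5, 2045 → Sep 5, 2046: 365 days.
Sep 5, 2046 → Sep 5, 2047: 365 days.
Sep 5, 2047 → Sep 5, 2048: 366 days (Feb 29, 2048 is in that span).
Sep 5, 2048 → Sep 5, 2049: 365 days.
Sep 5, 2049 → Sep 5, 2050: 365 days.
Sep 5, 2050 → Sep 5, 2051: 365 days.
Sep 5, 2051 → Sep 5, 2052: 366 days (Feb 29, 2052 is in that span).
Sep 5, 2052 → Sep 5, 2053: 365 days.
Sep 5, 2053 → Oct 5, 2053: 30 days (September has 30).
Oct 5, 2053 → Nov 5, 2053: 31 days (October has 31).
Nov 5, 2053 → Dec 5, 2053: 30 days (November has 30).
Dec 5, 2053 → Jan 5, 2054: 31 days (December has 31).
Jan 5, 2054 → Feb 5, 2054: 31 days (January has 31).
Feb 5, 2054 → Mar 5, 2054: 28 days (February has 28).
Mar 5, 2054 → Apr 5, 2054: 31 days (March has 31).
Apr 5, 2054 → May 5, 2054: 30 days (April has 30).
May 5, 2054 → May 29, 2054: 24 days.
Total: 7571 days.

7571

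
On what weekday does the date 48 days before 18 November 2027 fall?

Friday

Nov 18, 2027 is a Thursday.
48 mod 7 = 6, so 48 days before a Thursday is Thursday − 6 = Friday.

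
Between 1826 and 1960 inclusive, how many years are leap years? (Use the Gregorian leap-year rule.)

33

Multiples of 4 in [1826,1960]: 34.
Of those, multiples of 100: 1 (not leap unless ÷400).
Multiples of 400: 0.
Leap years = 34 − 1 + 0 = 33.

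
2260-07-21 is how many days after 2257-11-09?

985

Nov 9, 2257 → Nov 9, 2258: 365 days.
Nov 9, 2258 → Nov 9, 2259: 365 days.
Nov 9, 2259 → Dec 9, 2259: 30 days (November has 30).
Dec 9, 2259 → Jan 9, 2260: 31 days (December has 31).
Jan 9, 2260 → Feb 9, 2260: 31 days (January has 31).
Feb 9, 2260 → Mar 9, 2260: 29 days (February has 29).
Mar 9, 2260 → Apr 9, 2260: 31 days (March has 31).
Apr 9, 2260 → May 9, 2260: 30 days (April has 30).
May 9, 2260 → Jun 9, 2260: 31 days (May has 31).
Jun 9, 2260 → Jul 9, 2260: 30 days (June has 30).
Jul 9, 2260 → Jul 21, 2260: 12 days.
Total: 985 days.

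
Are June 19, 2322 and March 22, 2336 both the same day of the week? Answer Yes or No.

No

From Jun 19, 2322 to Mar 22, 2336 is 5025 days.
5025 mod 7 = 6, so they are different weekdays.
(Jun 19, 2322 is a Monday; Mar 22, 2336 is a Sunday.)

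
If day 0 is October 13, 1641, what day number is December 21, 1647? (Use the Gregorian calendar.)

2260

Oct 13, 1641 → Oct 13, 1642: 365 days.
Oct 13, 1642 → Oct 13, 1643: 365 days.
Oct 13, 1643 → Oct 13, 1644: 366 days (Feb 29, 1644 is in that span).
Oct 13, 1644 → Oct 13, 1645: 365 days.
Oct 13, 1645 → Oct 13, 1646: 365 days.
Oct 13, 1646 → Oct 13, 1647: 365 days.
Oct 13, 1647 → Nov 13, 1647: 31 days (October has 31).
Nov 13, 1647 → Dec 13, 1647: 30 days (November has 30).
Dec 13, 1647 → Dec 21, 1647: 8 days.
Total: 2260 days.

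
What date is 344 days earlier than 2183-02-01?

−1 → Jan 31, 2183 (end of Jan, 31 days; 343 left).
−31 → Dec 31, 2182 (end of Dec, 31 days; 312 left).
−31 → Nov 30, 2182 (end of Nov, 30 days; 281 left).
−30 → Oct 31, 2182 (end of Oct, 31 days; 251 left).
−31 → Sep 30, 2182 (end of Sep, 30 days; 220 left).
−30 → Aug 31, 2182 (end of Aug, 31 days; 190 left).
−31 → Jul 31, 2182 (end of Jul, 31 days; 159 left).
−31 → Jun 30, 2182 (end of Jun, 30 days; 128 left).
−30 → May 31, 2182 (end of May, 31 days; 98 left).
−31 → Apr 30, 2182 (end of Apr, 30 days; 67 left).
−30 → Mar 31, 2182 (end of Mar, 31 days; 37 left).
−31 → Feb 28, 2182 (end of Feb, 28 days; 6 left).
−6 → Feb 22, 2182.

February 22, 2182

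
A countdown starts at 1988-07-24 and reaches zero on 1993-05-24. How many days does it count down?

Jul 24, 1988 → Jul 24, 1989: 365 days.
Jul 24, 1989 → Jul 24, 1990: 365 days.
Jul 24, 1990 → Jul 24, 1991: 365 days.
Jul 24, 1991 → Jul 24, 1992: 366 days (Feb 29, 1992 is in that span).
Jul 24, 1992 → Aug 24, 1992: 31 days (July has 31).
Aug 24, 1992 → Sep 24, 1992: 31 days (August has 31).
Sep 24, 1992 → Oct 24, 1992: 30 days (September has 30).
Oct 24, 1992 → Nov 24, 1992: 31 days (October has 31).
Nov 24, 1992 → Dec 24, 1992: 30 days (November has 30).
Dec 24, 1992 → Jan 24, 1993: 31 days (December has 31).
Jan 24, 1993 → Feb 24, 1993: 31 days (January has 31).
Feb 24, 1993 → Mar 24, 1993: 28 days (February has 28).
Mar 24, 1993 → Apr 24, 1993: 31 days (March has 31).
Apr 24, 1993 → May 24, 1993: 30 days.
Total: 1765 days.

1765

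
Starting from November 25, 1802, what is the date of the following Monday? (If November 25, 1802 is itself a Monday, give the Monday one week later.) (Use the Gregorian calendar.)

Nov 25, 1802 is a Thursday.
From Thursday to the next Monday is 4 days.
Nov 25, 1802 + 4 = Nov 29, 1802.

November 29, 1802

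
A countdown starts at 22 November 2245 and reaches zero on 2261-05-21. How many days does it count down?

5659

Nov 22, 2245 → Nov 22, 2246: 365 days.
Nov 22, 2246 → Nov 22, 2247: 365 days.
Nov 22, 2247 → Nov 22, 2248: 366 days (Feb 29, 2248 is in that span).
Nov 22, 2248 → Nov 22, 2249: 365 days.
Nov 22, 2249 → Nov 22, 2250: 365 days.
Nov 22, 2250 → Nov 22, 2251: 365 days.
Nov 22, 2251 → Nov 22, 2252: 366 days (Feb 29, 2252 is in that span).
Nov 22, 2252 → Nov 22, 2253: 365 days.
Nov 22, 2253 → Nov 22, 2254: 365 days.
Nov 22, 2254 → Nov 22, 2255: 365 days.
Nov 22, 2255 → Nov 22, 2256: 366 days (Feb 29, 2256 is in that span).
Nov 22, 2256 → Nov 22, 2257: 365 days.
Nov 22, 2257 → Nov 22, 2258: 365 days.
Nov 22, 2258 → Nov 22, 2259: 365 days.
Nov 22, 2259 → Nov 22, 2260: 366 days (Feb 29, 2260 is in that span).
Nov 22, 2260 → Dec 22, 2260: 30 days (November has 30).
Dec 22, 2260 → Jan 22, 2261: 31 days (December has 31).
Jan 22, 2261 → Feb 22, 2261: 31 days (January has 31).
Feb 22, 2261 → Mar 22, 2261: 28 days (February has 28).
Mar 22, 2261 → Apr 22, 2261: 31 days (March has 31).
Apr 22, 2261 → May 21, 2261: 29 days.
Total: 5659 days.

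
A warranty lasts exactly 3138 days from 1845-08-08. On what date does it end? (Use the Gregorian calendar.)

March 12, 1854

+365 (one year) → Aug 8, 1846 (2773 left).
+365 (one year) → Aug 8, 1847 (2408 left).
+366 (one year; includes Feb 29, 1848) → Aug 8, 1848 (2042 left).
+365 (one year) → Aug 8, 1849 (1677 left).
+365 (one year) → Aug 8, 1850 (1312 left).
+365 (one year) → Aug 8, 1851 (947 left).
+366 (one year; includes Feb 29, 1852) → Aug 8, 1852 (581 left).
+365 (one year) → Aug 8, 1853 (216 left).
Aug has 31 days: +24 → Sep 1, 1853 (192 left).
Sep has 30 days: +30 → Oct 1, 1853 (162 left).
Oct has 31 days: +31 → Nov 1, 1853 (131 left).
Nov has 30 days: +30 → Dec 1, 1853 (101 left).
Dec has 31 days: +31 → Jan 1, 1854 (70 left).
Jan has 31 days: +31 → Feb 1, 1854 (39 left).
Feb has 28 days: +28 → Mar 1, 1854 (11 left).
+11 → Mar 12, 1854.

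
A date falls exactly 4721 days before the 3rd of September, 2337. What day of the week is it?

First find the weekday of Sep 3, 2337. Doomsday rule: the anchor day for the 2300s is Wednesday. For year 37: 37÷12 = 3 r 1, and 1÷4 = 0, so 3+1+0 = 4.
Wednesday + 4 ≡ Sunday — that's 2337's doomsday.
In September the doomsday date is Sep 5.
Sep 3 is 2 days before Sep 5; 2 mod 7 = 2, so Sunday − 2 = Friday.
4721 mod 7 = 3, so 4721 days before a Friday is Friday − 3 = Tuesday.

Tuesday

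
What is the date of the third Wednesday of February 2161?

February 1, 2161 is a Sunday.
The first Wednesday is therefore February 4 (3 days later).
The third Wednesday is 4 + 2×7 = February 18.

February 18, 2161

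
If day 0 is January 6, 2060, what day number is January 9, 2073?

Jan 6, 2060 → Jan 6, 2061: 366 days (Feb 29, 2060 is in that span).
Jan 6, 2061 → Jan 6, 2062: 365 days.
Jan 6, 2062 → Jan 6, 2063: 365 days.
Jan 6, 2063 → Jan 6, 2064: 365 days.
Jan 6, 2064 → Jan 6, 2065: 366 days (Feb 29, 2064 is in that span).
Jan 6, 2065 → Jan 6, 2066: 365 days.
Jan 6, 2066 → Jan 6, 2067: 365 days.
Jan 6, 2067 → Jan 6, 2068: 365 days.
Jan 6, 2068 → Jan 6, 2069: 366 days (Feb 29, 2068 is in that span).
Jan 6, 2069 → Jan 6, 2070: 365 days.
Jan 6, 2070 → Jan 6, 2071: 365 days.
Jan 6, 2071 → Jan 6, 2072: 365 days.
Jan 6, 2072 → Feb 6, 2072: 31 days (January has 31).
Feb 6, 2072 → Mar 6, 2072: 29 days (February has 29).
Mar 6, 2072 → Apr 6, 2072: 31 days (March has 31).
Apr 6, 2072 → May 6, 2072: 30 days (April has 30).
May 6, 2072 → Jun 6, 2072: 31 days (May has 31).
Jun 6, 2072 → Jul 6, 2072: 30 days (June has 30).
Jul 6, 2072 → Aug 6, 2072: 31 days (July has 31).
Aug 6, 2072 → Sep 6, 2072: 31 days (August has 31).
Sep 6, 2072 → Oct 6, 2072: 30 days (September has 30).
Oct 6, 2072 → Nov 6, 2072: 31 days (October has 31).
Nov 6, 2072 → Dec 6, 2072: 30 days (November has 30).
Dec 6, 2072 → Jan 6, 2073: 31 days (December has 31).
Jan 6, 2073 → Jan 9, 2073: 3 days.
Total: 4752 days.

4752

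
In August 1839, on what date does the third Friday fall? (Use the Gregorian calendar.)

August 1, 1839 is a Thursday.
The first Friday is therefore August 2 (1 days later).
The third Friday is 2 + 2×7 = August 16.

August 16, 1839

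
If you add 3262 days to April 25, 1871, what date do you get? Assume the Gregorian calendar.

March 30, 1880

+366 (one year; includes Feb 29, 1872) → Apr 25, 1872 (2896 left).
+365 (one year) → Apr 25, 1873 (2531 left).
+365 (one year) → Apr 25, 1874 (2166 left).
+365 (one year) → Apr 25, 1875 (1801 left).
+366 (one year; includes Feb 29, 1876) → Apr 25, 1876 (1435 left).
+365 (one year) → Apr 25, 1877 (1070 left).
+365 (one year) → Apr 25, 1878 (705 left).
+365 (one year) → Apr 25, 1879 (340 left).
Apr has 30 days: +6 → May 1, 1879 (334 left).
May has 31 days: +31 → Jun 1, 1879 (303 left).
Jun has 30 days: +30 → Jul 1, 1879 (273 left).
Jul has 31 days: +31 → Aug 1, 1879 (242 left).
Aug has 31 days: +31 → Sep 1, 1879 (211 left).
Sep has 30 days: +30 → Oct 1, 1879 (181 left).
Oct has 31 days: +31 → Nov 1, 1879 (150 left).
Nov has 30 days: +30 → Dec 1, 1879 (120 left).
Dec has 31 days: +31 → Jan 1, 1880 (89 left).
Jan has 31 days: +31 → Feb 1, 1880 (58 left).
Feb has 29 days: +29 → Mar 1, 1880 (29 left).
+29 → Mar 30, 1880.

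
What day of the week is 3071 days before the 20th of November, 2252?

First find the weekday of Nov 20, 2252. Doomsday rule: the anchor day for the 2200s is Friday. For year 52: 52÷12 = 4 r 4, and 4÷4 = 1, so 4+4+1 = 9.
Friday + 9 ≡ Sunday — that's 2252's doomsday.
In November the doomsday date is Nov 7.
Nov 20 is 13 days after Nov 7; 13 mod 7 = 6, so Sunday + 6 = Saturday.
3071 mod 7 = 5, so 3071 days before a Saturday is Saturday − 5 = Monday.

Monday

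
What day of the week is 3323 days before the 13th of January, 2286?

Friday

Jan 13, 2286 is a Wednesday.
3323 mod 7 = 5, so 3323 days before a Wednesday is Wednesday − 5 = Friday.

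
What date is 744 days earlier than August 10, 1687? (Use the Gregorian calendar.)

−365 (one year) → Aug 10, 1686 (379 left).
−10 → Jul 31, 1686 (end of Jul, 31 days; 369 left).
−31 → Jun 30, 1686 (end of Jun, 30 days; 338 left).
−30 → May 31, 1686 (end of May, 31 days; 308 left).
−31 → Apr 30, 1686 (end of Apr, 30 days; 277 left).
−30 → Mar 31, 1686 (end of Mar, 31 days; 247 left).
−31 → Feb 28, 1686 (end of Feb, 28 days; 216 left).
−28 → Jan 31, 1686 (end of Jan, 31 days; 188 left).
−31 → Dec 31, 1685 (end of Dec, 31 days; 157 left).
−31 → Nov 30, 1685 (end of Nov, 30 days; 126 left).
−30 → Oct 31, 1685 (end of Oct, 31 days; 96 left).
−31 → Sep 30, 1685 (end of Sep, 30 days; 65 left).
−30 → Aug 31, 1685 (end of Aug, 31 days; 35 left).
−31 → Jul 31, 1685 (end of Jul, 31 days; 4 left).
−4 → Jul 27, 1685.

July 27, 1685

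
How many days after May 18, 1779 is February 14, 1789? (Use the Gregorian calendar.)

May 18, 1779 → May 18, 1780: 366 days (Feb 29, 1780 is in that span).
May 18, 1780 → May 18, 1781: 365 days.
May 18, 1781 → May 18, 1782: 365 days.
May 18, 1782 → May 18, 1783: 365 days.
May 18, 1783 → May 18, 1784: 366 days (Feb 29, 1784 is in that span).
May 18, 1784 → May 18, 1785: 365 days.
May 18, 1785 → May 18, 1786: 365 days.
May 18, 1786 → May 18, 1787: 365 days.
May 18, 1787 → May 18, 1788: 366 days (Feb 29, 1788 is in that span).
May 18, 1788 → Jun 18, 1788: 31 days (May has 31).
Jun 18, 1788 → Jul 18, 1788: 30 days (June has 30).
Jul 18, 1788 → Aug 18, 1788: 31 days (July has 31).
Aug 18, 1788 → Sep 18, 1788: 31 days (August has 31).
Sep 18, 1788 → Oct 18, 1788: 30 days (September has 30).
Oct 18, 1788 → Nov 18, 1788: 31 days (October has 31).
Nov 18, 1788 → Dec 18, 1788: 30 days (November has 30).
Dec 18, 1788 → Jan 18, 1789: 31 days (December has 31).
Jan 18, 1789 → Feb 14, 1789: 27 days.
Total: 3560 days.

3560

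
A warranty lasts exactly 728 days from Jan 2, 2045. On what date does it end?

+365 (one year) → Jan 2, 2046 (363 left).
Jan has 31 days: +30 → Feb 1, 2046 (333 left).
Feb has 28 days: +28 → Mar 1, 2046 (305 left).
Mar has 31 days: +31 → Apr 1, 2046 (274 left).
Apr has 30 days: +30 → May 1, 2046 (244 left).
May has 31 days: +31 → Jun 1, 2046 (213 left).
Jun has 30 days: +30 → Jul 1, 2046 (183 left).
Jul has 31 days: +31 → Aug 1, 2046 (152 left).
Aug has 31 days: +31 → Sep 1, 2046 (121 left).
Sep has 30 days: +30 → Oct 1, 2046 (91 left).
Oct has 31 days: +31 → Nov 1, 2046 (60 left).
Nov has 30 days: +30 → Dec 1, 2046 (30 left).
+30 → Dec 31, 2046.

December 31, 2046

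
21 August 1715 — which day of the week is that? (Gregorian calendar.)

Wednesday

Doomsday rule: the anchor day for the 1700s is Sunday. For year 15: 15÷12 = 1 r 3, and 3÷4 = 0, so 1+3+0 = 4.
Sunday + 4 ≡ Thursday — that's 1715's doomsday.
In August the doomsday date is Aug 8.
Aug 21 is 13 days after Aug 8; 13 mod 7 = 6, so Thursday + 6 = Wednesday.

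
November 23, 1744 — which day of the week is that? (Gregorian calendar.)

Doomsday rule: the anchor day for the 1700s is Sunday. For year 44: 44÷12 = 3 r 8, and 8÷4 = 2, so 3+8+2 = 13.
Sunday + 13 ≡ Saturday — that's 1744's doomsday.
In November the doomsday date is Nov 7.
Nov 23 is 16 days after Nov 7; 16 mod 7 = 2, so Saturday + 2 = Monday.

Monday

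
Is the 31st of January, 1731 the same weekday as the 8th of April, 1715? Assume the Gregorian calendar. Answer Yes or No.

No

From Apr 8, 1715 to Jan 31, 1731 is 5777 days.
5777 mod 7 = 2, so they are different weekdays.
(Apr 8, 1715 is a Monday; Jan 31, 1731 is a Wednesday.)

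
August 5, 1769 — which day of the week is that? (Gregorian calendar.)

Saturday

Doomsday rule: the anchor day for the 1700s is Sunday. For year 69: 69÷12 = 5 r 9, and 9÷4 = 2, so 5+9+2 = 16.
Sunday + 16 ≡ Tuesday — that's 1769's doomsday.
In August the doomsday date is Aug 8.
Aug 5 is 3 days before Aug 8; 3 mod 7 = 3, so Tuesday − 3 = Saturday.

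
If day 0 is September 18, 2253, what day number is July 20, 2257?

1401

Sep 18, 2253 → Sep 18, 2254: 365 days.
Sep 18, 2254 → Sep 18, 2255: 365 days.
Sep 18, 2255 → Sep 18, 2256: 366 days (Feb 29, 2256 is in that span).
Sep 18, 2256 → Oct 18, 2256: 30 days (September has 30).
Oct 18, 2256 → Nov 18, 2256: 31 days (October has 31).
Nov 18, 2256 → Dec 18, 2256: 30 days (November has 30).
Dec 18, 2256 → Jan 18, 2257: 31 days (December has 31).
Jan 18, 2257 → Feb 18, 2257: 31 days (January has 31).
Feb 18, 2257 → Mar 18, 2257: 28 days (February has 28).
Mar 18, 2257 → Apr 18, 2257: 31 days (March has 31).
Apr 18, 2257 → May 18, 2257: 30 days (April has 30).
May 18, 2257 → Jun 18, 2257: 31 days (May has 31).
Jun 18, 2257 → Jul 18, 2257: 30 days (June has 30).
Jul 18, 2257 → Jul 20, 2257: 2 days.
Total: 1401 days.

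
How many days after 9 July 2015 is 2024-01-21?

3118

Jul 9, 2015 → Jul 9, 2016: 366 days (Feb 29, 2016 is in that span).
Jul 9, 2016 → Jul 9, 2017: 365 days.
Jul 9, 2017 → Jul 9, 2018: 365 days.
Jul 9, 2018 → Jul 9, 2019: 365 days.
Jul 9, 2019 → Jul 9, 2020: 366 days (Feb 29, 2020 is in that span).
Jul 9, 2020 → Jul 9, 2021: 365 days.
Jul 9, 2021 → Jul 9, 2022: 365 days.
Jul 9, 2022 → Jul 9, 2023: 365 days.
Jul 9, 2023 → Aug 9, 2023: 31 days (July has 31).
Aug 9, 2023 → Sep 9, 2023: 31 days (August has 31).
Sep 9, 2023 → Oct 9, 2023: 30 days (September has 30).
Oct 9, 2023 → Nov 9, 2023: 31 days (October has 31).
Nov 9, 2023 → Dec 9, 2023: 30 days (November has 30).
Dec 9, 2023 → Jan 9, 2024: 31 days (December has 31).
Jan 9, 2024 → Jan 21, 2024: 12 days.
Total: 3118 days.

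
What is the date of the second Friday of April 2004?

April 1, 2004 is a Thursday.
The first Friday is therefore April 2 (1 days later).
The second Friday is 2 + 1×7 = April 9.

April 9, 2004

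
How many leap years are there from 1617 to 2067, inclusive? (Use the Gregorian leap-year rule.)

109

Multiples of 4 in [1617,2067]: 112.
Of those, multiples of 100: 4 (not leap unless ÷400).
Multiples of 400: 1.
Leap years = 112 − 4 + 1 = 109.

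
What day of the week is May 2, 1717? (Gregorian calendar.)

Sunday

Doomsday rule: the anchor day for the 1700s is Sunday. For year 17: 17÷12 = 1 r 5, and 5÷4 = 1, so 1+5+1 = 7.
Sunday + 7 ≡ Sunday — that's 1717's doomsday.
In May the doomsday date is May 9.
May 2 is 7 days before May 9; 7 mod 7 = 0, so Sunday − 0 = Sunday.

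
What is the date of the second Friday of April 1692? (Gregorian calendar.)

April 11, 1692

April 1, 1692 is a Tuesday.
The first Friday is therefore April 4 (3 days later).
The second Friday is 4 + 1×7 = April 11.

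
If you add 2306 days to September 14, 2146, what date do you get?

January 6, 2153

+365 (one year) → Sep 14, 2147 (1941 left).
+366 (one year; includes Feb 29, 2148) → Sep 14, 2148 (1575 left).
+365 (one year) → Sep 14, 2149 (1210 left).
+365 (one year) → Sep 14, 2150 (845 left).
+365 (one year) → Sep 14, 2151 (480 left).
+366 (one year; includes Feb 29, 2152) → Sep 14, 2152 (114 left).
Sep has 30 days: +17 → Oct 1, 2152 (97 left).
Oct has 31 days: +31 → Nov 1, 2152 (66 left).
Nov has 30 days: +30 → Dec 1, 2152 (36 left).
Dec has 31 days: +31 → Jan 1, 2153 (5 left).
+5 → Jan 6, 2153.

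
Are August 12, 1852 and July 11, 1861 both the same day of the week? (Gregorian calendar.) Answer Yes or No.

Yes

From Aug 12, 1852 to Jul 11, 1861 is 3255 days.
3255 mod 7 = 0, so they are the same weekday.
(Aug 12, 1852 is a Thursday; Jul 11, 1861 is a Thursday.)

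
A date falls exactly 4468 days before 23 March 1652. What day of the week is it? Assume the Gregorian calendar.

Mar 23, 1652 is a Saturday.
4468 mod 7 = 2, so 4468 days before a Saturday is Saturday − 2 = Thursday.

Thursday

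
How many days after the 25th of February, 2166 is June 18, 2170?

Feb 25, 2166 → Feb 25, 2167: 365 days.
Feb 25, 2167 → Feb 25, 2168: 365 days.
Feb 25, 2168 → Feb 25, 2169: 366 days (Feb 29, 2168 is in that span).
Feb 25, 2169 → Feb 25, 2170: 365 days.
Feb 25, 2170 → Mar 25, 2170: 28 days (February has 28).
Mar 25, 2170 → Apr 25, 2170: 31 days (March has 31).
Apr 25, 2170 → May 25, 2170: 30 days (April has 30).
May 25, 2170 → Jun 18, 2170: 24 days.
Total: 1574 days.

1574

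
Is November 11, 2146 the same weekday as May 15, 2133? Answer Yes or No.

From May 15, 2133 to Nov 11, 2146 is 4928 days.
4928 mod 7 = 0, so they are the same weekday.
(May 15, 2133 is a Friday; Nov 11, 2146 is a Friday.)

Yes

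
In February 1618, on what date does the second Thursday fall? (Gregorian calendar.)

February 8, 1618

February 1, 1618 is a Thursday.
The first Thursday is therefore February 1 (same day).
The second Thursday is 1 + 1×7 = February 8.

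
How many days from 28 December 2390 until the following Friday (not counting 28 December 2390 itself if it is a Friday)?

7

Dec 28, 2390 is a Friday.
From Friday to the next Friday is 7 days.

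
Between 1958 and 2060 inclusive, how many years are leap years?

26

Multiples of 4 in [1958,2060]: 26.
Of those, multiples of 100: 1 (not leap unless ÷400).
Multiples of 400: 1.
Leap years = 26 − 1 + 1 = 26.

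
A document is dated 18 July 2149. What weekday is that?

Doomsday rule: the anchor day for the 2100s is Sunday. For year 49: 49÷12 = 4 r 1, and 1÷4 = 0, so 4+1+0 = 5.
Sunday + 5 ≡ Friday — that's 2149's doomsday.
In July the doomsday date is Jul 11.
Jul 18 is 7 days after Jul 11; 7 mod 7 = 0, so Friday + 0 = Friday.

Friday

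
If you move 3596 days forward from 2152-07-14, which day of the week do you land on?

First find the weekday of Jul 14, 2152. Doomsday rule: the anchor day for the 2100s is Sunday. For year 52: 52÷12 = 4 r 4, and 4÷4 = 1, so 4+4+1 = 9.
Sunday + 9 ≡ Tuesday — that's 2152's doomsday.
In July the doomsday date is Jul 11.
Jul 14 is 3 days after Jul 11; 3 mod 7 = 3, so Tuesday + 3 = Friday.
3596 mod 7 = 5, so 3596 days after a Friday is Friday + 5 = Wednesday.

Wednesday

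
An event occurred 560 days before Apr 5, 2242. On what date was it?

September 22, 2240

−365 (one year) → Apr 5, 2241 (195 left).
−5 → Mar 31, 2241 (end of Mar, 31 days; 190 left).
−31 → Feb 28, 2241 (end of Feb, 28 days; 159 left).
−28 → Jan 31, 2241 (end of Jan, 31 days; 131 left).
−31 → Dec 31, 2240 (end of Dec, 31 days; 100 left).
−31 → Nov 30, 2240 (end of Nov, 30 days; 69 left).
−30 → Oct 31, 2240 (end of Oct, 31 days; 39 left).
−31 → Sep 30, 2240 (end of Sep, 30 days; 8 left).
−8 → Sep 22, 2240.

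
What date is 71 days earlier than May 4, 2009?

−4 → Apr 30, 2009 (end of Apr, 30 days; 67 left).
−30 → Mar 31, 2009 (end of Mar, 31 days; 37 left).
−31 → Feb 28, 2009 (end of Feb, 28 days; 6 left).
−6 → Feb 22, 2009.

February 22, 2009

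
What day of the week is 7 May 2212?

Doomsday rule: the anchor day for the 2200s is Friday. For year 12: 12÷12 = 1 r 0, and 0÷4 = 0, so 1+0+0 = 1.
Friday + 1 ≡ Saturday — that's 2212's doomsday.
In May the doomsday date is May 9.
May 7 is 2 days before May 9; 2 mod 7 = 2, so Saturday − 2 = Thursday.

Thursday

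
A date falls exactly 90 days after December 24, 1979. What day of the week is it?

Sunday

Dec 24, 1979 is a Monday.
90 mod 7 = 6, so 90 days after a Monday is Monday + 6 = Sunday.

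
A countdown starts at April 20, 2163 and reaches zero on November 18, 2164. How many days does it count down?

Apr 20, 2163 → Apr 20, 2164: 366 days (Feb 29, 2164 is in that span).
Apr 20, 2164 → May 20, 2164: 30 days (April has 30).
May 20, 2164 → Jun 20, 2164: 31 days (May has 31).
Jun 20, 2164 → Jul 20, 2164: 30 days (June has 30).
Jul 20, 2164 → Aug 20, 2164: 31 days (July has 31).
Aug 20, 2164 → Sep 20, 2164: 31 days (August has 31).
Sep 20, 2164 → Oct 20, 2164: 30 days (September has 30).
Oct 20, 2164 → Nov 18, 2164: 29 days.
Total: 578 days.

578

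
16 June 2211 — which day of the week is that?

Sunday

Doomsday rule: the anchor day for the 2200s is Friday. For year 11: 11÷12 = 0 r 11, and 11÷4 = 2, so 0+11+2 = 13.
Friday + 13 ≡ Thursday — that's 2211's doomsday.
In June the doomsday date is Jun 6.
Jun 16 is 10 days after Jun 6; 10 mod 7 = 3, so Thursday + 3 = Sunday.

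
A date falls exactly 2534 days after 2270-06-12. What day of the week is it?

Sunday

First find the weekday of Jun 12, 2270. Doomsday rule: the anchor day for the 2200s is Friday. For year 70: 70÷12 = 5 r 10, and 10÷4 = 2, so 5+10+2 = 17.
Friday + 17 ≡ Monday — that's 2270's doomsday.
In June the doomsday date is Jun 6.
Jun 12 is 6 days after Jun 6; 6 mod 7 = 6, so Monday + 6 = Sunday.
2534 mod 7 = 0, so 2534 days after a Sunday is Sunday + 0 = Sunday.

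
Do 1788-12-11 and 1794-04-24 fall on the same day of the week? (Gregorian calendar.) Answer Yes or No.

From Dec 11, 1788 to Apr 24, 1794 is 1960 days.
1960 mod 7 = 0, so they are the same weekday.
(Dec 11, 1788 is a Thursday; Apr 24, 1794 is a Thursday.)

Yes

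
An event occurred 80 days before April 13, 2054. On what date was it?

January 23, 2054

−13 → Mar 31, 2054 (end of Mar, 31 days; 67 left).
−31 → Feb 28, 2054 (end of Feb, 28 days; 36 left).
−28 → Jan 31, 2054 (end of Jan, 31 days; 8 left).
−8 → Jan 23, 2054.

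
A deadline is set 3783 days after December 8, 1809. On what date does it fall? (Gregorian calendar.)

April 17, 1820

+365 (one year) → Dec 8, 1810 (3418 left).
+365 (one year) → Dec 8, 1811 (3053 left).
+366 (one year; includes Feb 29, 1812) → Dec 8, 1812 (2687 left).
+365 (one year) → Dec 8, 1813 (2322 left).
+365 (one year) → Dec 8, 1814 (1957 left).
+365 (one year) → Dec 8, 1815 (1592 left).
+366 (one year; includes Feb 29, 1816) → Dec 8, 1816 (1226 left).
+365 (one year) → Dec 8, 1817 (861 left).
+365 (one year) → Dec 8, 1818 (496 left).
+365 (one year) → Dec 8, 1819 (131 left).
Dec has 31 days: +24 → Jan 1, 1820 (107 left).
Jan has 31 days: +31 → Feb 1, 1820 (76 left).
Feb has 29 days: +29 → Mar 1, 1820 (47 left).
Mar has 31 days: +31 → Apr 1, 1820 (16 left).
+16 → Apr 17, 1820.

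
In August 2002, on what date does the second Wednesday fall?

August 1, 2002 is a Thursday.
The first Wednesday is therefore August 7 (6 days later).
The second Wednesday is 7 + 1×7 = August 14.

August 14, 2002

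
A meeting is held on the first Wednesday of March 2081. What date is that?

March 1, 2081 is a Saturday.
The first Wednesday is therefore March 5 (4 days later).

March 5, 2081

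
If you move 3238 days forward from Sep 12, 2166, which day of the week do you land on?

Tuesday

First find the weekday of Sep 12, 2166. Doomsday rule: the anchor day for the 2100s is Sunday. For year 66: 66÷12 = 5 r 6, and 6÷4 = 1, so 5+6+1 = 12.
Sunday + 12 ≡ Friday — that's 2166's doomsday.
In September the doomsday date is Sep 5.
Sep 12 is 7 days after Sep 5; 7 mod 7 = 0, so Friday + 0 = Friday.
3238 mod 7 = 4, so 3238 days after a Friday is Friday + 4 = Tuesday.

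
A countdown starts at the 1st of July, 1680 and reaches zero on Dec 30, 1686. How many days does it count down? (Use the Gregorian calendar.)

2373

Jul 1, 1680 → Jul 1, 1681: 365 days.
Jul 1, 1681 → Jul 1, 1682: 365 days.
Jul 1, 1682 → Jul 1, 1683: 365 days.
Jul 1, 1683 → Jul 1, 1684: 366 days (Feb 29, 1684 is in that span).
Jul 1, 1684 → Jul 1, 1685: 365 days.
Jul 1, 1685 → Jul 1, 1686: 365 days.
Jul 1, 1686 → Aug 1, 1686: 31 days (July has 31).
Aug 1, 1686 → Sep 1, 1686: 31 days (August has 31).
Sep 1, 1686 → Oct 1, 1686: 30 days (September has 30).
Oct 1, 1686 → Nov 1, 1686: 31 days (October has 31).
Nov 1, 1686 → Dec 1, 1686: 30 days (November has 30).
Dec 1, 1686 → Dec 30, 1686: 29 days.
Total: 2373 days.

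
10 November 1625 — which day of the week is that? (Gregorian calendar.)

Monday

Doomsday rule: the anchor day for the 1600s is Tuesday. For year 25: 25÷12 = 2 r 1, and 1÷4 = 0, so 2+1+0 = 3.
Tuesday + 3 ≡ Friday — that's 1625's doomsday.
In November the doomsday date is Nov 7.
Nov 10 is 3 days after Nov 7; 3 mod 7 = 3, so Friday + 3 = Monday.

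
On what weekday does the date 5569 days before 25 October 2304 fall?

Friday

Oct 25, 2304 is a Tuesday.
5569 mod 7 = 4, so 5569 days before a Tuesday is Tuesday − 4 = Friday.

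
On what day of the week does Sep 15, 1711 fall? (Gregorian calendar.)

Tuesday

Doomsday rule: the anchor day for the 1700s is Sunday. For year 11: 11÷12 = 0 r 11, and 11÷4 = 2, so 0+11+2 = 13.
Sunday + 13 ≡ Saturday — that's 1711's doomsday.
In September the doomsday date is Sep 5.
Sep 15 is 10 days after Sep 5; 10 mod 7 = 3, so Saturday + 3 = Tuesday.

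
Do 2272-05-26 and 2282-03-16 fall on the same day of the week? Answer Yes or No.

From May 26, 2272 to Mar 16, 2282 is 3581 days.
3581 mod 7 = 4, so they are different weekdays.
(May 26, 2272 is a Sunday; Mar 16, 2282 is a Thursday.)

No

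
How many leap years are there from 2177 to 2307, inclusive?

Multiples of 4 in [2177,2307]: 32.
Of those, multiples of 100: 2 (not leap unless ÷400).
Multiples of 400: 0.
Leap years = 32 − 2 + 0 = 30.

30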